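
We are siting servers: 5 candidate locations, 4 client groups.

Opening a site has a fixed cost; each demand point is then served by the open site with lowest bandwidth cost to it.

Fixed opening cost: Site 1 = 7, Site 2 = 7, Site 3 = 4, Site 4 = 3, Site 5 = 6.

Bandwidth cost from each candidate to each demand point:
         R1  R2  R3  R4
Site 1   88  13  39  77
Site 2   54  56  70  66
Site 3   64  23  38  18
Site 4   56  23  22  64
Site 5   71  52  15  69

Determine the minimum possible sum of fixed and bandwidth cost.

122

Open {Site 1, Site 3, Site 4, Site 5}: assign each demand point to its cheapest open site.
  R1→Site 4 56, R2→Site 1 13, R3→Site 5 15, R4→Site 3 18
  bandwidth cost 102, fixed 20 → total 122.
Compare {Site 1, Site 3, Site 4}: bandwidth cost 109 + fixed 14 = 123.
Compare {Site 1, Site 2, Site 3, Site 5}: bandwidth cost 100 + fixed 24 = 124.
Compare {Site 3, Site 4, Site 5}: bandwidth cost 112 + fixed 13 = 125.
All other subsets cost ≥ 123. Minimum total cost: 122.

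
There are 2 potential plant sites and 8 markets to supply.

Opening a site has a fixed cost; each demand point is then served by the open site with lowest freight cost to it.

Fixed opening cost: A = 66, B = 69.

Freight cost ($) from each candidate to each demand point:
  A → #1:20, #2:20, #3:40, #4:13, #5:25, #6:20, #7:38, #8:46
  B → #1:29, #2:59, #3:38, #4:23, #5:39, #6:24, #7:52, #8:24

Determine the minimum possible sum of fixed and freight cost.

Open {A}: assign each demand point to its cheapest open site.
  #1→A 20, #2→A 20, #3→A 40, #4→A 13, #5→A 25, #6→A 20, #7→A 38, #8→A 46
  freight cost 222, fixed 66 → total 288.
Compare {A, B}: freight cost 198 + fixed 135 = 333.
Compare {B}: freight cost 288 + fixed 69 = 357.

288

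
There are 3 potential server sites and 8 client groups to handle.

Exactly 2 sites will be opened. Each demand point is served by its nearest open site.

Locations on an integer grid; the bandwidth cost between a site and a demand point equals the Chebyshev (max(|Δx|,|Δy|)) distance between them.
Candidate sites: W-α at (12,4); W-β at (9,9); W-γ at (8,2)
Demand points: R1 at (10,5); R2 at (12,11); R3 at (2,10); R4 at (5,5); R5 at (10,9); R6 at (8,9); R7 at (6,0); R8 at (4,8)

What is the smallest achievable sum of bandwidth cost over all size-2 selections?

Open {W-β, W-γ}.
  R1→W-γ 3, R2→W-β 3, R3→W-β 7, R4→W-γ 3, R5→W-β 1, R6→W-β 1, R7→W-γ 2, R8→W-β 5  ⇒ total 25.
Compare {W-α, W-β}: total 29.
Compare {W-α, W-γ}: total 38.

25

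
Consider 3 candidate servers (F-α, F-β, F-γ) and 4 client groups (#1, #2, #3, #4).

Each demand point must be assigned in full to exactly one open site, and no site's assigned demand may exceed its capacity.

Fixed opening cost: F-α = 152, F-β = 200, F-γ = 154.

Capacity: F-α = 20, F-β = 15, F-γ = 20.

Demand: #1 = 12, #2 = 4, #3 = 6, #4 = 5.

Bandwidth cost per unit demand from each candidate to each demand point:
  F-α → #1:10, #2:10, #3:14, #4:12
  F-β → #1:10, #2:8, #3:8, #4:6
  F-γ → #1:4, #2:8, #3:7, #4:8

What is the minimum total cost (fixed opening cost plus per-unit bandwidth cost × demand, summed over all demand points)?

496

Open {F-α, F-γ}; cheapest assignment that respects the capacities:
  F-α (cap 20, load 9): #2, #4 — cost 4×10 + 5×12 = 100
  F-γ (cap 20, load 18): #1, #3 — cost 12×4 + 6×7 = 90
  Shipping 190, fixed 306 → total 496.
  Any other capacity-feasible assignment to {F-α, F-γ} ships for at least 190.
Compare {F-β, F-γ}: its best feasible assignment gives total 506.
Compare {F-α, F-β}: its best feasible assignment gives total 582.
Every other set of open sites that can feasibly serve all demand totals ≥ 506 even under its best assignment. Minimum: 496.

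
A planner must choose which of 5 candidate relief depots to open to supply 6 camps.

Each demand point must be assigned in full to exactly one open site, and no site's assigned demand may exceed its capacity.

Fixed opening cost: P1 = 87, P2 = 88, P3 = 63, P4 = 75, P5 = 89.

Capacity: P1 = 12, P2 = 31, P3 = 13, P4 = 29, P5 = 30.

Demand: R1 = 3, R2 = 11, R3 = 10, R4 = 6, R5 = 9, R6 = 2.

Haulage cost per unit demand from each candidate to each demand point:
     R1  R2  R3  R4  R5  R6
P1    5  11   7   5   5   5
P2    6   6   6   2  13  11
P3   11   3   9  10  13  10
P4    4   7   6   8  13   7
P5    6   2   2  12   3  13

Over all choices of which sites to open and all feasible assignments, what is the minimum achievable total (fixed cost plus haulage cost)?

Open {P2, P5}; cheapest assignment that respects the capacities:
  P2 (cap 31, load 11): R1, R4, R6 — cost 3×6 + 6×2 + 2×11 = 52
  P5 (cap 30, load 30): R2, R3, R5 — cost 11×2 + 10×2 + 9×3 = 69
  Shipping 121, fixed 177 → total 298.
  Any other capacity-feasible assignment to {P2, P5} ships for at least 121.
Compare {P1, P5}: its best feasible assignment gives total 300.
Compare {P4, P5}: its best feasible assignment gives total 307.
Every other set of open sites that can feasibly serve all demand totals ≥ 300 even under its best assignment. Minimum: 298.

298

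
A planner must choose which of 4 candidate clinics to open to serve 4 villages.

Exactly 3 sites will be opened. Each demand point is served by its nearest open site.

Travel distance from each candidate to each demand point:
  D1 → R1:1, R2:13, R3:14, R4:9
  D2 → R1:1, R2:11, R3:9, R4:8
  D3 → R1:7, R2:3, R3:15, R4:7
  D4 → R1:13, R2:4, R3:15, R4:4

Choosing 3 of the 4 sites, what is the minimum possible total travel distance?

Open {D2, D3, D4}.
  R1→D2 1, R2→D3 3, R3→D2 9, R4→D4 4  ⇒ total 17.
Compare {D1, D2, D4}: total 18.
Compare {D1, D2, D3}: total 20.
No size-3 selection does better; minimum is 17.

17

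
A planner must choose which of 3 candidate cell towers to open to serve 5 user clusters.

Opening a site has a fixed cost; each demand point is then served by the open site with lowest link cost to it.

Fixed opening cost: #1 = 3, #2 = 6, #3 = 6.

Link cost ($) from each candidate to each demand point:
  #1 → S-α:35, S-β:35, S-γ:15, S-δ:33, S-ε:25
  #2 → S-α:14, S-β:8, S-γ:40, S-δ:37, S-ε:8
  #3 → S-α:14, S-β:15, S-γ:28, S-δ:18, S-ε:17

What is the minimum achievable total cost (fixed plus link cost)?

78

Open {#1, #2, #3}: assign each demand point to its cheapest open site.
  S-α→#2 14, S-β→#2 8, S-γ→#1 15, S-δ→#3 18, S-ε→#2 8
  link cost 63, fixed 15 → total 78.
Compare {#1, #2}: link cost 78 + fixed 9 = 87.
Compare {#1, #3}: link cost 79 + fixed 9 = 88.
Compare {#2, #3}: link cost 76 + fixed 12 = 88.
All other subsets cost ≥ 87. Minimum total cost: 78.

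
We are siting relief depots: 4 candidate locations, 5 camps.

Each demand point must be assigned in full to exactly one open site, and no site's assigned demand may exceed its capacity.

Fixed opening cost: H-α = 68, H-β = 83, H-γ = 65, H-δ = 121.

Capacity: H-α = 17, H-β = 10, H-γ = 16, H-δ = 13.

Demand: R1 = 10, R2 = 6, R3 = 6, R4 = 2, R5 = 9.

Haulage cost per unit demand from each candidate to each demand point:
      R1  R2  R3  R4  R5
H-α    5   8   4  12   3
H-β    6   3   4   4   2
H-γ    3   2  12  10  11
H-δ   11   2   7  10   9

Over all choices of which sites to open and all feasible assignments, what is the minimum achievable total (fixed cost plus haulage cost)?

250

Open {H-α, H-γ}; cheapest assignment that respects the capacities:
  H-α (cap 17, load 17): R3, R4, R5 — cost 6×4 + 2×12 + 9×3 = 75
  H-γ (cap 16, load 16): R1, R2 — cost 10×3 + 6×2 = 42
  Shipping 117, fixed 133 → total 250.
  Any other capacity-feasible assignment to {H-α, H-γ} ships for at least 117.
Compare {H-α, H-β, H-γ}: its best feasible assignment gives total 317.
Compare {H-α, H-γ, H-δ}: its best feasible assignment gives total 367.
Every other set of open sites that can feasibly serve all demand totals ≥ 317 even under its best assignment. Minimum: 250.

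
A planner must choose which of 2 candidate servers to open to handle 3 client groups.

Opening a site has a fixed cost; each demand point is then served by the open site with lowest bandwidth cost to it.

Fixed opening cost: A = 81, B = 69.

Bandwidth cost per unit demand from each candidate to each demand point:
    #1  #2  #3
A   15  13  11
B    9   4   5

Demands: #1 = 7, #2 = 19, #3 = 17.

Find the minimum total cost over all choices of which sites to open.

Open {B}: assign each demand point to its cheapest open site.
  #1→B 7×9=63, #2→B 19×4=76, #3→B 17×5=85
  bandwidth cost 224, fixed 69 → total 293.
Compare {A, B}: bandwidth cost 224 + fixed 150 = 374.
Compare {A}: bandwidth cost 539 + fixed 81 = 620.

293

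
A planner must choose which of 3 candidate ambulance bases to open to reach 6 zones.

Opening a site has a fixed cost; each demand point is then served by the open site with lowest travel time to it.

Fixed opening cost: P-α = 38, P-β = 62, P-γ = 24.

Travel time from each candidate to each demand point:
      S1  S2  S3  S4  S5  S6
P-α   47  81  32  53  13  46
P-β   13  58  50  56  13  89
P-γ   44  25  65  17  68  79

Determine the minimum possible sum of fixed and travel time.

239

Open {P-α, P-γ}: assign each demand point to its cheapest open site.
  S1→P-γ 44, S2→P-γ 25, S3→P-α 32, S4→P-γ 17, S5→P-α 13, S6→P-α 46
  travel time 177, fixed 62 → total 239.
Compare {P-α, P-β, P-γ}: travel time 146 + fixed 124 = 270.
Compare {P-β, P-γ}: travel time 197 + fixed 86 = 283.
Compare {P-α}: travel time 272 + fixed 38 = 310.
All other subsets cost ≥ 270. Minimum total cost: 239.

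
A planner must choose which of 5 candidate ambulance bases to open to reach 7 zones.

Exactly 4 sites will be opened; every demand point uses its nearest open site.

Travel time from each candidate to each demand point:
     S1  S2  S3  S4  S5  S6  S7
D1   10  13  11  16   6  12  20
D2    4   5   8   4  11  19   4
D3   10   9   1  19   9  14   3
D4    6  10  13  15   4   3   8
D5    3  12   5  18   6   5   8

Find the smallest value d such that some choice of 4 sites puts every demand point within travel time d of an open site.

Open {D1, D2, D3, D4}.
  Farthest demand point is S2 at travel time 5 (to D2); all others are ≤ 5.
With {D1, D2, D4, D5} the worst case is 5.
With {D2, D3, D4, D5} the worst case is 5.
No size-4 selection achieves below 5.

5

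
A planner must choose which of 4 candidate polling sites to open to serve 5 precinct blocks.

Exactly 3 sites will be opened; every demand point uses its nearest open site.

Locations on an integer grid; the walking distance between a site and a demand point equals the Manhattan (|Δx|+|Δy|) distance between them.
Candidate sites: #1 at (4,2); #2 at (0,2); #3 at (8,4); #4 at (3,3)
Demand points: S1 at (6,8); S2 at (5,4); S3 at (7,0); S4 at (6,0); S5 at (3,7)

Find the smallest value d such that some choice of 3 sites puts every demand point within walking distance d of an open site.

Open {#1, #2, #3}.
  Farthest demand point is S1 at walking distance 6 (to #3); all others are ≤ 6.
With {#1, #3, #4} the worst case is 6.
With {#2, #3, #4} the worst case is 6.
No size-3 selection achieves below 6.

6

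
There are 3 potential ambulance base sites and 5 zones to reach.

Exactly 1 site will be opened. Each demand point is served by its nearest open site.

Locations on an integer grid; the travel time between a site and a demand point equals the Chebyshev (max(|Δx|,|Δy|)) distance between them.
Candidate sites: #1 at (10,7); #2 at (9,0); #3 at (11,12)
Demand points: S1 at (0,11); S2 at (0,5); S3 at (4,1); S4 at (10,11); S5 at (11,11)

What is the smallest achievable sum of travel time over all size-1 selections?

Open {#1}.
  S1→#1 10, S2→#1 10, S3→#1 6, S4→#1 4, S5→#1 4  ⇒ total 34.
Compare {#3}: total 35.
Compare {#2}: total 47.

34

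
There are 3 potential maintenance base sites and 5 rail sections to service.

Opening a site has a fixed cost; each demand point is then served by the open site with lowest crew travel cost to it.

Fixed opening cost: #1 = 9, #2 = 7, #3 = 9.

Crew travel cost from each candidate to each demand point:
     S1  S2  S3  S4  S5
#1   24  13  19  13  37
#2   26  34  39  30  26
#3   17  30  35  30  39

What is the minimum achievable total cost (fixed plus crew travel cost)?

111

Open {#1, #2}: assign each demand point to its cheapest open site.
  S1→#1 24, S2→#1 13, S3→#1 19, S4→#1 13, S5→#2 26
  crew travel cost 95, fixed 16 → total 111.
Compare {#1, #2, #3}: crew travel cost 88 + fixed 25 = 113.
Compare {#1}: crew travel cost 106 + fixed 9 = 115.
Compare {#1, #3}: crew travel cost 99 + fixed 18 = 117.
All other subsets cost ≥ 113. Minimum total cost: 111.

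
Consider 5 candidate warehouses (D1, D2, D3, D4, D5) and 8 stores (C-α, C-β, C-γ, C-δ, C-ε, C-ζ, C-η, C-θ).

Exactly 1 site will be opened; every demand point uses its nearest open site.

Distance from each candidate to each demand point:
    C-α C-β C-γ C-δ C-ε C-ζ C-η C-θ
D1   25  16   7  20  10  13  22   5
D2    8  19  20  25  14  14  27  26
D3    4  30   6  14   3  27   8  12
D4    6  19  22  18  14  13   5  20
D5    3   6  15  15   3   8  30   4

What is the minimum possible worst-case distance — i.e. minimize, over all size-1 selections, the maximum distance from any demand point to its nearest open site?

22

Open {D4}.
  Farthest demand point is C-γ at distance 22 (to D4); all others are ≤ 22.
With {D1} the worst case is 25.
With {D2} the worst case is 27.
No size-1 selection achieves below 22.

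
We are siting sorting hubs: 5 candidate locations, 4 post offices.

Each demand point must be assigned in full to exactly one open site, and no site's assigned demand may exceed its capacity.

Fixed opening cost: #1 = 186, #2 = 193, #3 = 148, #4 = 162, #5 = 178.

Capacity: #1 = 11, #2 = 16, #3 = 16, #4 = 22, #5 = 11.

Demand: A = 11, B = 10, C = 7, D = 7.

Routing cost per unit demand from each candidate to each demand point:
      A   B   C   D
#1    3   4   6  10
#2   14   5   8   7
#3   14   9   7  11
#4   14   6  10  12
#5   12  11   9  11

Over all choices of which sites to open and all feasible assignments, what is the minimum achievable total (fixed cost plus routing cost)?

650

Open {#3, #4}; cheapest assignment that respects the capacities:
  #3 (cap 16, load 14): C, D — cost 7×7 + 7×11 = 126
  #4 (cap 22, load 21): A, B — cost 11×14 + 10×6 = 214
  Shipping 340, fixed 310 → total 650.
  Any other capacity-feasible assignment to {#3, #4} ships for at least 340.
Compare {#2, #4}: its best feasible assignment gives total 674.
Compare {#1, #3, #4}: its best feasible assignment gives total 715.
Every other set of open sites that can feasibly serve all demand totals ≥ 674 even under its best assignment. Minimum: 650.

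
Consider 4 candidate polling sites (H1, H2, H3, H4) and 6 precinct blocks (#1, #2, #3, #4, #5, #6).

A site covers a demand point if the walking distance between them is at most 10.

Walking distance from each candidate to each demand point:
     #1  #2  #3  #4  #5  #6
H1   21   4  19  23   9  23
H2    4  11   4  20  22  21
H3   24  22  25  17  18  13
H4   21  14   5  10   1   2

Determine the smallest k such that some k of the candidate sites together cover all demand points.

3

Coverage sets (demand points within 10 of each site):
  H1: {#2, #5}
  H2: {#1, #3}
  H3: {}
  H4: {#3, #4, #5, #6}
No 2 sites suffice: every size-2 union leaves at least one demand point uncovered.
But {H1, H2, H4} covers everything, so the minimum is 3.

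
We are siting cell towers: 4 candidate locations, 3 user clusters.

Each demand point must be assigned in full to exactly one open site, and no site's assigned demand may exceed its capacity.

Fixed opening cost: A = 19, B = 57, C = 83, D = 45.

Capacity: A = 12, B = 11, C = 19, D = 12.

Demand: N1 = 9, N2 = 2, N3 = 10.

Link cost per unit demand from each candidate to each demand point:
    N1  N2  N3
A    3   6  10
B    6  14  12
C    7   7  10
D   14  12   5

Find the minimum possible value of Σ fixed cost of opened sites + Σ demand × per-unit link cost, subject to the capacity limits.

Open {A, D}; cheapest assignment that respects the capacities:
  A (cap 12, load 11): N1, N2 — cost 9×3 + 2×6 = 39
  D (cap 12, load 10): N3 — cost 10×5 = 50
  Shipping 89, fixed 64 → total 153.
  Any other capacity-feasible assignment to {A, D} ships for at least 89.
Compare {A, B, D}: its best feasible assignment gives total 210.
Compare {B, D}: its best feasible assignment gives total 230.
Every other set of open sites that can feasibly serve all demand totals ≥ 210 even under its best assignment. Minimum: 153.

153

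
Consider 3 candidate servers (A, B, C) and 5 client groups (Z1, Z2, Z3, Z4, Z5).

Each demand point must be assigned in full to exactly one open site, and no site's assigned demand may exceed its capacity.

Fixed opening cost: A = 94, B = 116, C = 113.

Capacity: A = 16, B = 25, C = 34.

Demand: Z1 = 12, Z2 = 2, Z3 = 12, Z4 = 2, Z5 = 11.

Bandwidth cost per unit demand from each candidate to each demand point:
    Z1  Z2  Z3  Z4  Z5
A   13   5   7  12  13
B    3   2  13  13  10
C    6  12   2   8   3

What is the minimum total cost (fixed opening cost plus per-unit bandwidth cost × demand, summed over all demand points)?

Open {B, C}; cheapest assignment that respects the capacities:
  B (cap 25, load 14): Z1, Z2 — cost 12×3 + 2×2 = 40
  C (cap 34, load 25): Z3, Z4, Z5 — cost 12×2 + 2×8 + 11×3 = 73
  Shipping 113, fixed 229 → total 342.
  Any other capacity-feasible assignment to {B, C} ships for at least 113.
Compare {A, C}: its best feasible assignment gives total 422.
Compare {A, B, C}: its best feasible assignment gives total 436.
Every other set of open sites that can feasibly serve all demand totals ≥ 422 even under its best assignment. Minimum: 342.

342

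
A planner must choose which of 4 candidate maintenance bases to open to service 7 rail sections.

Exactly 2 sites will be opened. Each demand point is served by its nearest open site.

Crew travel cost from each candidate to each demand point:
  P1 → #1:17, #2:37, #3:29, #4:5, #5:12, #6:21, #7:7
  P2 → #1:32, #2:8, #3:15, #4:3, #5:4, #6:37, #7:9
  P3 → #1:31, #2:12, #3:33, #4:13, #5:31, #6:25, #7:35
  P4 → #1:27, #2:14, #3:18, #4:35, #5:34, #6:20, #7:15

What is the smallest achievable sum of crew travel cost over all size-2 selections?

75

Open {P1, P2}.
  #1→P1 17, #2→P2 8, #3→P2 15, #4→P2 3, #5→P2 4, #6→P1 21, #7→P1 7  ⇒ total 75.
Compare {P2, P4}: total 86.
Compare {P1, P4}: total 93.
No size-2 selection does better; minimum is 75.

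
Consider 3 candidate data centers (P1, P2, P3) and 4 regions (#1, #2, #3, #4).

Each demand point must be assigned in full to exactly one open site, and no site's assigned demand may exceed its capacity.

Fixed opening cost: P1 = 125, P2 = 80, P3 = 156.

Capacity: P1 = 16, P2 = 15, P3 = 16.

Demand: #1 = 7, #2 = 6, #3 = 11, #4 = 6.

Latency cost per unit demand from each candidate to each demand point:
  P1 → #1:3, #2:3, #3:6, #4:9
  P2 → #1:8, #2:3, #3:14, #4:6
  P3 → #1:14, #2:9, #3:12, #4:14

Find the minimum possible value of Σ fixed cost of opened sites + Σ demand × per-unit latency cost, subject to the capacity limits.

568

Open {P1, P2, P3}; cheapest assignment that respects the capacities:
  P1 (cap 16, load 13): #1, #2 — cost 7×3 + 6×3 = 39
  P2 (cap 15, load 6): #4 — cost 6×6 = 36
  P3 (cap 16, load 11): #3 — cost 11×12 = 132
  Shipping 207, fixed 361 → total 568.
  Any other capacity-feasible assignment to {P1, P2, P3} ships for at least 207.
Total demand is 30; every other set of sites either has combined capacity below 30 or cannot fit the demands without splitting one across sites, so {P1, P2, P3} is the only feasible choice of open sites. Minimum: 568.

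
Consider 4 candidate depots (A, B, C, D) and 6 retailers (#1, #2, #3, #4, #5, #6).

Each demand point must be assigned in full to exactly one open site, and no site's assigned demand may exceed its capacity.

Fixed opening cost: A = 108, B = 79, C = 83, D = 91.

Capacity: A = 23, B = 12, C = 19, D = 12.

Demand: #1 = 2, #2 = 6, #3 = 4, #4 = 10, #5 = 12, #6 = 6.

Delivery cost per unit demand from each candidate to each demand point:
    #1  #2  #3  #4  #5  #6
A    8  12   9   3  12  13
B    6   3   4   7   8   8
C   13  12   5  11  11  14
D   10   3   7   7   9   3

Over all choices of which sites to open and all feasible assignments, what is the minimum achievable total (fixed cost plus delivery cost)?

492

Open {A, B, D}; cheapest assignment that respects the capacities:
  A (cap 23, load 16): #1, #3, #4 — cost 2×8 + 4×9 + 10×3 = 82
  B (cap 12, load 12): #5 — cost 12×8 = 96
  D (cap 12, load 12): #2, #6 — cost 6×3 + 6×3 = 36
  Shipping 214, fixed 278 → total 492.
  Any other capacity-feasible assignment to {A, B, D} ships for at least 214.
Compare {A, C, D}: its best feasible assignment gives total 516.
Compare {B, C, D}: its best feasible assignment gives total 523.
Every other set of open sites that can feasibly serve all demand totals ≥ 516 even under its best assignment. Minimum: 492.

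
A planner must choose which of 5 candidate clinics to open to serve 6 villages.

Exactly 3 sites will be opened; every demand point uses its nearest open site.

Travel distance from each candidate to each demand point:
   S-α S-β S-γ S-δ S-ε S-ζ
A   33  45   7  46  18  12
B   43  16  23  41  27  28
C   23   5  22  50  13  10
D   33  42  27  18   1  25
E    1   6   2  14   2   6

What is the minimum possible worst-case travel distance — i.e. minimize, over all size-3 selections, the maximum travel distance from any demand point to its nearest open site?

14

Open {A, B, E}.
  Farthest demand point is S-δ at travel distance 14 (to E); all others are ≤ 14.
With {A, C, E} the worst case is 14.
With {A, D, E} the worst case is 14.
No size-3 selection achieves below 14.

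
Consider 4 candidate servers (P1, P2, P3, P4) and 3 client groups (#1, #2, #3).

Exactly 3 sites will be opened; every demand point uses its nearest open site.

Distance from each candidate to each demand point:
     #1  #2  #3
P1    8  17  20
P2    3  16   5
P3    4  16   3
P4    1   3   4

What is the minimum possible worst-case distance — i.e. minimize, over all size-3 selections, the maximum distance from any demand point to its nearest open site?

Open {P1, P3, P4}.
  Farthest demand point is #2 at distance 3 (to P4); all others are ≤ 3.
With {P2, P3, P4} the worst case is 3.
With {P1, P2, P4} the worst case is 4.
No size-3 selection achieves below 3.

3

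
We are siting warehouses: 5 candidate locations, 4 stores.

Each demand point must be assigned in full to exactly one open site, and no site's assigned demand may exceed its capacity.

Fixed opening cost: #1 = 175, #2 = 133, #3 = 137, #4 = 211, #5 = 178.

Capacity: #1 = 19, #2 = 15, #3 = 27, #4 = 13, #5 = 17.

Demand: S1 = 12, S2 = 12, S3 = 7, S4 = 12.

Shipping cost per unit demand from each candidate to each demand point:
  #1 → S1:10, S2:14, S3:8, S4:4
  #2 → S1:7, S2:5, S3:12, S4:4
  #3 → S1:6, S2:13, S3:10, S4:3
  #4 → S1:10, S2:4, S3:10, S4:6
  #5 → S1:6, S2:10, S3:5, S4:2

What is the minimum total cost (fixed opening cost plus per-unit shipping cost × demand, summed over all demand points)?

Open {#1, #3}; cheapest assignment that respects the capacities:
  #1 (cap 19, load 19): S3, S4 — cost 7×8 + 12×4 = 104
  #3 (cap 27, load 24): S1, S2 — cost 12×6 + 12×13 = 228
  Shipping 332, fixed 312 → total 644.
  Any other capacity-feasible assignment to {#1, #3} ships for at least 332.
Compare {#2, #3, #5}: its best feasible assignment gives total 651.
Compare {#1, #2, #3}: its best feasible assignment gives total 669.
Every other set of open sites that can feasibly serve all demand totals ≥ 651 even under its best assignment. Minimum: 644.

644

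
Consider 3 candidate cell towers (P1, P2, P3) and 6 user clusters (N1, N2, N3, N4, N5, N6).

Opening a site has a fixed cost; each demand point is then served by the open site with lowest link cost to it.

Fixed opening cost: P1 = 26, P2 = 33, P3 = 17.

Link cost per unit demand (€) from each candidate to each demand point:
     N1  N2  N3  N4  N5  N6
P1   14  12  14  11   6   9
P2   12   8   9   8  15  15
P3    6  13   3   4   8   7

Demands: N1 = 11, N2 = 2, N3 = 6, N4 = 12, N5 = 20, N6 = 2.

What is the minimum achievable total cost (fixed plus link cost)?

Open {P1, P3}: assign each demand point to its cheapest open site.
  N1→P3 11×6=66, N2→P1 2×12=24, N3→P3 6×3=18, N4→P3 12×4=48, N5→P1 20×6=120, N6→P3 2×7=14
  link cost 290, fixed 43 → total 333.
Compare {P3}: link cost 332 + fixed 17 = 349.
Compare {P1, P2, P3}: link cost 282 + fixed 76 = 358.
Compare {P2, P3}: link cost 322 + fixed 50 = 372.
All other subsets cost ≥ 349. Minimum total cost: 333.

333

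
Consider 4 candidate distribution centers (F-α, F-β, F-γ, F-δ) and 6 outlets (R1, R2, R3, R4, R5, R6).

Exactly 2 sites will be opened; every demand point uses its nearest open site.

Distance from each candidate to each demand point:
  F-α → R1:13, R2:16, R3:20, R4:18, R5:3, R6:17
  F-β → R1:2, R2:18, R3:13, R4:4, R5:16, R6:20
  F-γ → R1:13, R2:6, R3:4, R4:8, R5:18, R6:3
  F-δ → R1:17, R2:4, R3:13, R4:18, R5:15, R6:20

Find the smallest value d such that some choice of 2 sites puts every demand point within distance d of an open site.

Open {F-α, F-γ}.
  Farthest demand point is R1 at distance 13 (to F-α); all others are ≤ 13.
With {F-γ, F-δ} the worst case is 15.
With {F-β, F-γ} the worst case is 16.
No size-2 selection achieves below 13.

13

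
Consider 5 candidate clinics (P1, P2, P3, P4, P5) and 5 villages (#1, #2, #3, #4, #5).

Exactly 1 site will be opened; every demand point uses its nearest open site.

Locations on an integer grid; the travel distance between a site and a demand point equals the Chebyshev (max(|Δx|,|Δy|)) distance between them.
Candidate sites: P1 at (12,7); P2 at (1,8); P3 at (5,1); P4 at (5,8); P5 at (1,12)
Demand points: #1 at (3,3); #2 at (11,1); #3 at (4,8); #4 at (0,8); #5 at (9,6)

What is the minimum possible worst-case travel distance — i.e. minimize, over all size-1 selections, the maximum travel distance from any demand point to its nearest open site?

7

Open {P3}.
  Farthest demand point is #3 at travel distance 7 (to P3); all others are ≤ 7.
With {P4} the worst case is 7.
With {P2} the worst case is 10.
No size-1 selection achieves below 7.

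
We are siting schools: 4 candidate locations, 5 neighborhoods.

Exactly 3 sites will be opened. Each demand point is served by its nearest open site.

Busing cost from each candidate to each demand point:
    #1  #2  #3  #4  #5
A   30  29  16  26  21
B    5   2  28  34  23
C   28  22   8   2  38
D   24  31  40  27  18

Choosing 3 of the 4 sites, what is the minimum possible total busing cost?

35

Open {B, C, D}.
  #1→B 5, #2→B 2, #3→C 8, #4→C 2, #5→D 18  ⇒ total 35.
Compare {A, B, C}: total 38.
Compare {A, B, D}: total 67.
No size-3 selection does better; minimum is 35.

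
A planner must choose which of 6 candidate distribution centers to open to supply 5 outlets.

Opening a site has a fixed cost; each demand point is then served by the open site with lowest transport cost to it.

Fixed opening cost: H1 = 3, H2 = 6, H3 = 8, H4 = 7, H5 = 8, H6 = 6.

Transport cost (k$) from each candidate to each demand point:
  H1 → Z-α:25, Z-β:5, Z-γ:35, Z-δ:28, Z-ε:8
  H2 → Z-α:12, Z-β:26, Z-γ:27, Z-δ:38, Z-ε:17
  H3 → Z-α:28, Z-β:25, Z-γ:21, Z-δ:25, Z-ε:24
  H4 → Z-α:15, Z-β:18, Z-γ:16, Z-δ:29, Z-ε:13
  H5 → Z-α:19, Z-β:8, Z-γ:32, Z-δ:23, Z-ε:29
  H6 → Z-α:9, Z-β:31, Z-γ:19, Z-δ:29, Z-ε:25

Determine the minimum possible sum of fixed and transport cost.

78

Open {H1, H6}: assign each demand point to its cheapest open site.
  Z-α→H6 9, Z-β→H1 5, Z-γ→H6 19, Z-δ→H1 28, Z-ε→H1 8
  transport cost 69, fixed 9 → total 78.
Compare {H1, H5, H6}: transport cost 64 + fixed 17 = 81.
Compare {H1, H4}: transport cost 72 + fixed 10 = 82.
Compare {H1, H4, H6}: transport cost 66 + fixed 16 = 82.
All other subsets cost ≥ 81. Minimum total cost: 78.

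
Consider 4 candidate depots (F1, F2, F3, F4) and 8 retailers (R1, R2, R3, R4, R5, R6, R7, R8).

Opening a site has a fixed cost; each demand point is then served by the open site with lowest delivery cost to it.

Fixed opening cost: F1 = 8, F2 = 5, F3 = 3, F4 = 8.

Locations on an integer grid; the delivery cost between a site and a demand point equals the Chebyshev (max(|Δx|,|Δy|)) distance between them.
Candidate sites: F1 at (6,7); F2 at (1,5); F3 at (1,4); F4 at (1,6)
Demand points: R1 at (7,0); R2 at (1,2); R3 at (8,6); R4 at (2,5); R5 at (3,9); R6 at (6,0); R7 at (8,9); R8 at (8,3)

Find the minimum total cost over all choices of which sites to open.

36

Open {F1, F3}: assign each demand point to its cheapest open site.
  R1→F3 6, R2→F3 2, R3→F1 2, R4→F3 1, R5→F1 3, R6→F3 5, R7→F1 2, R8→F1 4
  delivery cost 25, fixed 11 → total 36.
Compare {F1, F2}: delivery cost 26 + fixed 13 = 39.
Compare {F1, F2, F3}: delivery cost 25 + fixed 16 = 41.
Compare {F1}: delivery cost 34 + fixed 8 = 42.
All other subsets cost ≥ 39. Minimum total cost: 36.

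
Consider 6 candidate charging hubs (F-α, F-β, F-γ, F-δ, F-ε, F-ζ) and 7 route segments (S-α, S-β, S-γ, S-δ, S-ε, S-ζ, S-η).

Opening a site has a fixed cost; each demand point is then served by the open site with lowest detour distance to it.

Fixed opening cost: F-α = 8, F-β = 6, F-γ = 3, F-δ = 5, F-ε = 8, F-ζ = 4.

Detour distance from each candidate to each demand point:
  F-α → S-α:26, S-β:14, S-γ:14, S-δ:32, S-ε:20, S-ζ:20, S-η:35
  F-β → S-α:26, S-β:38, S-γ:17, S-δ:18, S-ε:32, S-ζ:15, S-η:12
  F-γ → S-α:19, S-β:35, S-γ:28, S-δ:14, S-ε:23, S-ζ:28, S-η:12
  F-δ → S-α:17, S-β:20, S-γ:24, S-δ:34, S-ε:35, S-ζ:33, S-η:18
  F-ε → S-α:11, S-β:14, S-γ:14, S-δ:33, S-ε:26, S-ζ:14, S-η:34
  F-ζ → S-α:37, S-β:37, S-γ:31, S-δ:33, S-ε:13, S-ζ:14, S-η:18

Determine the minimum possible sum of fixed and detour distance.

107

Open {F-γ, F-ε, F-ζ}: assign each demand point to its cheapest open site.
  S-α→F-ε 11, S-β→F-ε 14, S-γ→F-ε 14, S-δ→F-γ 14, S-ε→F-ζ 13, S-ζ→F-ε 14, S-η→F-γ 12
  detour distance 92, fixed 15 → total 107.
Compare {F-γ, F-δ, F-ε, F-ζ}: detour distance 92 + fixed 20 = 112.
Compare {F-γ, F-ε}: detour distance 102 + fixed 11 = 113.
Compare {F-β, F-γ, F-ε, F-ζ}: detour distance 92 + fixed 21 = 113.
All other subsets cost ≥ 112. Minimum total cost: 107.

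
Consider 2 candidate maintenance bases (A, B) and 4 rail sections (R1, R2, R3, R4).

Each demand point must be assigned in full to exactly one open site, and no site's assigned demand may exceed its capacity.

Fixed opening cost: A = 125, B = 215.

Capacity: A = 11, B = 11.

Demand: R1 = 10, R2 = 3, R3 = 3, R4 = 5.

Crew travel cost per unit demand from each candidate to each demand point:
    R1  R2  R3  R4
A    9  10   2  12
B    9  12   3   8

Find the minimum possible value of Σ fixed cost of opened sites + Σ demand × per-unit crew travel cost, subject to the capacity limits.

Open {A, B}; cheapest assignment that respects the capacities:
  A (cap 11, load 10): R1 — cost 10×9 = 90
  B (cap 11, load 11): R2, R3, R4 — cost 3×12 + 3×3 + 5×8 = 85
  Shipping 175, fixed 340 → total 515.
  Any other capacity-feasible assignment to {A, B} ships for at least 175.
Total demand is 21 and no other set of sites has combined capacity ≥ 21, so {A, B} is the only feasible choice of open sites. Minimum: 515.

515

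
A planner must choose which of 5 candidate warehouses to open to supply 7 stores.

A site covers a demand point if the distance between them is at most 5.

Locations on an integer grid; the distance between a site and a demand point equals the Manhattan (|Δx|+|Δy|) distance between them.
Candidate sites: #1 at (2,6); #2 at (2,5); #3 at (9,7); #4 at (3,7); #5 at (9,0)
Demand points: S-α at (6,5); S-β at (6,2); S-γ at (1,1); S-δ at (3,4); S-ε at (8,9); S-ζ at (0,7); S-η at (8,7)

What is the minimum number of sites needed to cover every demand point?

Coverage sets (demand points within 5 of each site):
  #1: {S-α, S-δ, S-ζ}
  #2: {S-α, S-γ, S-δ, S-ζ}
  #3: {S-α, S-ε, S-η}
  #4: {S-α, S-δ, S-ζ, S-η}
  #5: {S-β}
No 2 sites suffice: every size-2 union leaves at least one demand point uncovered.
But {#2, #3, #5} covers everything, so the minimum is 3.

3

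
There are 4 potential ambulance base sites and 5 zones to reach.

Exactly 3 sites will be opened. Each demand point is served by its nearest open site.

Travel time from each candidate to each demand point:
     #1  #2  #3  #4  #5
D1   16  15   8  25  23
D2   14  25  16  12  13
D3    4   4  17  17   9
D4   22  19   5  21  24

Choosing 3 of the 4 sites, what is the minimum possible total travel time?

34

Open {D2, D3, D4}.
  #1→D3 4, #2→D3 4, #3→D4 5, #4→D2 12, #5→D3 9  ⇒ total 34.
Compare {D1, D2, D3}: total 37.
Compare {D1, D3, D4}: total 39.
No size-3 selection does better; minimum is 34.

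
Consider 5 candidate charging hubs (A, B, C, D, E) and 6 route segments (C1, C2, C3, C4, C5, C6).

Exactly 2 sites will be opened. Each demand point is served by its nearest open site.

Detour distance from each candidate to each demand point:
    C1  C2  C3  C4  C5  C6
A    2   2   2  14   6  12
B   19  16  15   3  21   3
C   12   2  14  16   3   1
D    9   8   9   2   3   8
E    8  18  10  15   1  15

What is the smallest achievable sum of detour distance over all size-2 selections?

Open {A, B}.
  C1→A 2, C2→A 2, C3→A 2, C4→B 3, C5→A 6, C6→B 3  ⇒ total 18.
Compare {A, D}: total 19.
Compare {A, C}: total 24.
No size-2 selection does better; minimum is 18.

18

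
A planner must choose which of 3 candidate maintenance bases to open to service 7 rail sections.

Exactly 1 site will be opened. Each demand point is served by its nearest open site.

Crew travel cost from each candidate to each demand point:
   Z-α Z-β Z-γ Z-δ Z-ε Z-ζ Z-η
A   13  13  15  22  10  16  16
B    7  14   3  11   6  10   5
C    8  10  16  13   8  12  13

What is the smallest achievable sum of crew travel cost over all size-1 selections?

56

Open {B}.
  Z-α→B 7, Z-β→B 14, Z-γ→B 3, Z-δ→B 11, Z-ε→B 6, Z-ζ→B 10, Z-η→B 5  ⇒ total 56.
Compare {C}: total 80.
Compare {A}: total 105.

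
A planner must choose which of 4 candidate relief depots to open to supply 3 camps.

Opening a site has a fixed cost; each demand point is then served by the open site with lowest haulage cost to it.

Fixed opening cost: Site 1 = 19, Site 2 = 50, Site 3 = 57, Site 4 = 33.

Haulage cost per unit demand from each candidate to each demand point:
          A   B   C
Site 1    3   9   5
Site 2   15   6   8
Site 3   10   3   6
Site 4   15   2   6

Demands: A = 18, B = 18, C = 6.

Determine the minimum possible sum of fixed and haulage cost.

172

Open {Site 1, Site 4}: assign each demand point to its cheapest open site.
  A→Site 1 18×3=54, B→Site 4 18×2=36, C→Site 1 6×5=30
  haulage cost 120, fixed 52 → total 172.
Compare {Site 1, Site 3}: haulage cost 138 + fixed 76 = 214.
Compare {Site 1, Site 2, Site 4}: haulage cost 120 + fixed 102 = 222.
Compare {Site 1, Site 3, Site 4}: haulage cost 120 + fixed 109 = 229.
All other subsets cost ≥ 214. Minimum total cost: 172.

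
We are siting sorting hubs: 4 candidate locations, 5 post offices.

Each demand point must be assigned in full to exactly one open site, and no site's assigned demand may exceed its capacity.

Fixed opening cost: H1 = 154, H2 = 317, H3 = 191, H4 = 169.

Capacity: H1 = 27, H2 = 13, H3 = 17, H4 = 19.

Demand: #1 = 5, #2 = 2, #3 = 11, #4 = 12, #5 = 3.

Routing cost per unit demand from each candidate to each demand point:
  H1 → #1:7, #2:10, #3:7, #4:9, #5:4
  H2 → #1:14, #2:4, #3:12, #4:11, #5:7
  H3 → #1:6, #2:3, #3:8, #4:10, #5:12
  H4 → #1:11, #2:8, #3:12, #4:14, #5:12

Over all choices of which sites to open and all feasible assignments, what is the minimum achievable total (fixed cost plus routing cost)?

578

Open {H1, H3}; cheapest assignment that respects the capacities:
  H1 (cap 27, load 26): #3, #4, #5 — cost 11×7 + 12×9 + 3×4 = 197
  H3 (cap 17, load 7): #1, #2 — cost 5×6 + 2×3 = 36
  Shipping 233, fixed 345 → total 578.
  Any other capacity-feasible assignment to {H1, H3} ships for at least 233.
Compare {H1, H4}: its best feasible assignment gives total 591.
Compare {H3, H4}: its best feasible assignment gives total 694.
Every other set of open sites that can feasibly serve all demand totals ≥ 591 even under its best assignment. Minimum: 578.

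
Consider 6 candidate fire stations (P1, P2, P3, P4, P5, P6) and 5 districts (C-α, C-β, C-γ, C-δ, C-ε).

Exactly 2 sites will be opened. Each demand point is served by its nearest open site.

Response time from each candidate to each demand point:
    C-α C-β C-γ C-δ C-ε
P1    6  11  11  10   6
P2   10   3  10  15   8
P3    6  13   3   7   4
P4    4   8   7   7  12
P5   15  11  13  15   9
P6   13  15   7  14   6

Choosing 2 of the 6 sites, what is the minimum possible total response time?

23

Open {P2, P3}.
  C-α→P3 6, C-β→P2 3, C-γ→P3 3, C-δ→P3 7, C-ε→P3 4  ⇒ total 23.
Compare {P3, P4}: total 26.
Compare {P2, P4}: total 29.
No size-2 selection does better; minimum is 23.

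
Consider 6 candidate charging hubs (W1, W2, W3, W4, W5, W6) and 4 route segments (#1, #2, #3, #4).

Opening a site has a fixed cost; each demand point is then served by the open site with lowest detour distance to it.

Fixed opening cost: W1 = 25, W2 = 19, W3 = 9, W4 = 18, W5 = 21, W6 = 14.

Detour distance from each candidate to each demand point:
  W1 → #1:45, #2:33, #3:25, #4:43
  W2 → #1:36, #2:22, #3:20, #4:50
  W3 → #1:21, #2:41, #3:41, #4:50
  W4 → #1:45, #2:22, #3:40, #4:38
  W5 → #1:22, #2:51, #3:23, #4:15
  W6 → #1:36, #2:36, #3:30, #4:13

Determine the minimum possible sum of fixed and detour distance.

118

Open {W2, W3, W6}: assign each demand point to its cheapest open site.
  #1→W3 21, #2→W2 22, #3→W2 20, #4→W6 13
  detour distance 76, fixed 42 → total 118.
Compare {W2, W5}: detour distance 79 + fixed 40 = 119.
Compare {W4, W5}: detour distance 82 + fixed 39 = 121.
Compare {W3, W6}: detour distance 100 + fixed 23 = 123.
All other subsets cost ≥ 119. Minimum total cost: 118.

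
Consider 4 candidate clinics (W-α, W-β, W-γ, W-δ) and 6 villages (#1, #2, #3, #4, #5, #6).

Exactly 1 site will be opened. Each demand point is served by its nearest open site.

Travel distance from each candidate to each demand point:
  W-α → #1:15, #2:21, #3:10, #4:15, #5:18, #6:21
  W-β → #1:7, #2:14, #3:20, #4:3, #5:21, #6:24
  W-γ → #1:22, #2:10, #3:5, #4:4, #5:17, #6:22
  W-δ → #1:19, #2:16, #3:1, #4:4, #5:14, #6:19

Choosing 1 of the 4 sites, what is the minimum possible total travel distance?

73

Open {W-δ}.
  #1→W-δ 19, #2→W-δ 16, #3→W-δ 1, #4→W-δ 4, #5→W-δ 14, #6→W-δ 19  ⇒ total 73.
Compare {W-γ}: total 80.
Compare {W-β}: total 89.
No size-1 selection does better; minimum is 73.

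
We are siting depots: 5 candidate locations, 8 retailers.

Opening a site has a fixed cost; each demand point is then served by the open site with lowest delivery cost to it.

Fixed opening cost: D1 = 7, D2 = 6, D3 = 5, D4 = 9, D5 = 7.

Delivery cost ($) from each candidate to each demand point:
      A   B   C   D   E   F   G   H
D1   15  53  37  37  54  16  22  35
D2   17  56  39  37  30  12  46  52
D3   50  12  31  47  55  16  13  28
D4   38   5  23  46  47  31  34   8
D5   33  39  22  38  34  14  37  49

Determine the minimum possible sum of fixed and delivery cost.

Open {D2, D3, D4}: assign each demand point to its cheapest open site.
  A→D2 17, B→D4 5, C→D4 23, D→D2 37, E→D2 30, F→D2 12, G→D3 13, H→D4 8
  delivery cost 145, fixed 20 → total 165.
Compare {D1, D2, D3, D4}: delivery cost 143 + fixed 27 = 170.
Compare {D2, D3, D4, D5}: delivery cost 144 + fixed 27 = 171.
Compare {D1, D2, D4}: delivery cost 152 + fixed 22 = 174.
All other subsets cost ≥ 170. Minimum total cost: 165.

165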